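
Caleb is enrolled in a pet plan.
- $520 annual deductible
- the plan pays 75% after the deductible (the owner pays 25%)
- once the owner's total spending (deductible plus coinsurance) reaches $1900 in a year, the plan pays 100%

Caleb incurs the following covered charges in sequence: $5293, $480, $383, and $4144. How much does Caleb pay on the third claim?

#1 ($5293): $520 finishes the deductible; $4773 goes to coinsurance; 25% of $4773 = $1193.25. Owner pays $1713.25; OOP now $1713.25.
#2 ($480): deductible met; 25% of $480 = $120. Owner pays $120; OOP now $1833.25.
#3 ($383): deductible already satisfied, so owner's share is 25% × $383 = $95.75. Adding that to $1833.25 gives $1929, past the $1900 cap; owner pays only $1900 − $1833.25 = $66.75.

$66.75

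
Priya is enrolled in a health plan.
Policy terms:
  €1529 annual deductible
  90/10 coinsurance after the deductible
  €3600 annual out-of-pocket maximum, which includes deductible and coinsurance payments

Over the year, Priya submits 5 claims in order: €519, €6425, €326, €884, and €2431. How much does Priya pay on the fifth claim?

€243.10

Claim 1 (€519): all of it applies to the deductible. Patient pays €519; OOP now €519.
Claim 2 (€6425): €1010 finishes the deductible; €5415 goes to coinsurance; coinsurance €5415 × 10% = €541.50. Patient owes €1551.50 (running OOP €2070.50).
Claim 3 (€326): deductible met; 10% of €326 = €32.60. Patient owes €32.60 (running OOP €2103.10).
Claim 4 (€884): 10% coinsurance on €884 = €88.40. Cost to patient: €88.40. OOP to date €2191.50.
Claim 5 (€2431): 10% coinsurance on €2431 = €243.10. Patient owes €243.10 (running OOP €2434.60).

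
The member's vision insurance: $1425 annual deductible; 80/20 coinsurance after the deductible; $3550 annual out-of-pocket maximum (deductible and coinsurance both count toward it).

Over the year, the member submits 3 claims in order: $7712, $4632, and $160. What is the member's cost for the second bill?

$867.60

Claim 1 — $7712: deductible takes $1425, $6287 remains; coinsurance $6287 × 20% = $1257.40. Member pays $2682.40; OOP now $2682.40.
Claim 2 — $4632: deductible already satisfied, so member's share is 20% × $4632 = $926.40. OOP would hit $3608.80 > $3550, so the cap limits the member to $3550 − $2682.40 = $867.60.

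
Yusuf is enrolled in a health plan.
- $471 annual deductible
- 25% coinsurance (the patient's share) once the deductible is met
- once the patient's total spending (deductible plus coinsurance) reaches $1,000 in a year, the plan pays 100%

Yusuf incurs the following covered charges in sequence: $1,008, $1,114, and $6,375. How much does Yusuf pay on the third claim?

$116.25

Claim 1 ($1,008): deductible takes $471, $537 remains; 25% of $537 = $134.25. Cost to patient: $605.25. OOP to date $605.25.
Claim 2 ($1,114): deductible already satisfied, so patient's share is 25% × $1,114 = $278.50. Patient pays $278.50; OOP now $883.75.
Claim 3 ($6,375): deductible met; 25% of $6,375 = $1,593.75. Adding that to $883.75 gives $2,477.50, past the $1,000 cap; patient pays only $1,000 − $883.75 = $116.25.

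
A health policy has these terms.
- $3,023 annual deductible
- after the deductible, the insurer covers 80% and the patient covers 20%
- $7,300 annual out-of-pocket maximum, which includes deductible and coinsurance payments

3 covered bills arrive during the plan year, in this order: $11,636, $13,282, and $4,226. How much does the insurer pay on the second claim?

Claim 1 ($11,636): $3,023 to deductible, leaving $8,613; 20% of $8,613 = $1,722.60. Cost to patient: $4,745.60. OOP to date $4,745.60. Plan pays $11,636 − $4,745.60 = $6,890.40.
Claim 2 ($13,282): 20% coinsurance on $13,282 = $2,656.40. OOP would hit $7,402 > $7,300, so the cap limits the patient to $7,300 − $4,745.60 = $2,554.40. Insurer: $13,282 − $2,554.40 = $10,727.60.

$10,727.60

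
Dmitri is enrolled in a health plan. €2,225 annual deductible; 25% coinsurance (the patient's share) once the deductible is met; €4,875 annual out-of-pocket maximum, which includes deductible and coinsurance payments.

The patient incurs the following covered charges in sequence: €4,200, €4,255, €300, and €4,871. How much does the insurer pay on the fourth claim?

€3,853.50

#1 (€4,200): €2,225 finishes the deductible; €1,975 goes to coinsurance; coinsurance €1,975 × 25% = €493.75. Patient owes €2,718.75 (running OOP €2,718.75). Plan pays €4,200 − €2,718.75 = €1,481.25.
#2 (€4,255): deductible already satisfied, so patient's share is 25% × €4,255 = €1,063.75. Cost to patient: €1,063.75. OOP to date €3,782.50. Insurer: €4,255 − €1,063.75 = €3,191.25.
#3 (€300): deductible already satisfied, so patient's share is 25% × €300 = €75. Cost to patient: €75. OOP to date €3,857.50. Plan pays €300 − €75 = €225.
#4 (€4,871): deductible met; 25% of €4,871 = €1,217.75. OOP would hit €5,075.25 > €4,875, so the cap limits the patient to €4,875 − €3,857.50 = €1,017.50. Insurer: €4,871 − €1,017.50 = €3,853.50.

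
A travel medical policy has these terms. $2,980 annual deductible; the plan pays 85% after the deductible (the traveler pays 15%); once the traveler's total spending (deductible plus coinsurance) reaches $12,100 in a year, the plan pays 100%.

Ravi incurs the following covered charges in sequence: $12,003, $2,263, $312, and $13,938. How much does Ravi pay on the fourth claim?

$2,090.70

Bill 1, $12,003: $2,980 to deductible, leaving $9,023; traveler's 15% is $1,353.45. Traveler pays $4,333.45; OOP now $4,333.45.
Bill 2, $2,263: deductible met; 15% of $2,263 = $339.45. Traveler owes $339.45 (running OOP $4,672.90).
Bill 3, $312: deductible already satisfied, so traveler's share is 15% × $312 = $46.80. Traveler owes $46.80 (running OOP $4,719.70).
Bill 4, $13,938: 15% coinsurance on $13,938 = $2,090.70. Traveler owes $2,090.70 (running OOP $6,810.40).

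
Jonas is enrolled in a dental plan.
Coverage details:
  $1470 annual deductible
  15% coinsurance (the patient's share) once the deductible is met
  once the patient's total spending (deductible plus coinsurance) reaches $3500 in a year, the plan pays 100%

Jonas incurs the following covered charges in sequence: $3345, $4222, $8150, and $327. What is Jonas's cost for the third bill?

$1115.45

#1 ($3345): $1470 to deductible, leaving $1875; patient's 15% is $281.25. Patient owes $1751.25 (running OOP $1751.25).
#2 ($4222): 15% coinsurance on $4222 = $633.30. Patient owes $633.30 (running OOP $2384.55).
#3 ($8150): deductible already satisfied, so patient's share is 15% × $8150 = $1222.50. OOP would hit $3607.05 > $3500, so the cap limits the patient to $3500 − $2384.55 = $1115.45.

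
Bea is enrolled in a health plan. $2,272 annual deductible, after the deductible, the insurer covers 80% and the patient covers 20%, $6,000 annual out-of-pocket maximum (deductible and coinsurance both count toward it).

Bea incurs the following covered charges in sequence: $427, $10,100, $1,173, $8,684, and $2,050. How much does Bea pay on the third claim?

#1 ($427): all of it applies to the deductible. Patient owes $427 (running OOP $427).
#2 ($10,100): $1,845 finishes the deductible; $8,255 goes to coinsurance; 20% of $8,255 = $1,651. Cost to patient: $3,496. OOP to date $3,923.
#3 ($1,173): 20% coinsurance on $1,173 = $234.60. Patient pays $234.60; OOP now $4,157.60.

$234.60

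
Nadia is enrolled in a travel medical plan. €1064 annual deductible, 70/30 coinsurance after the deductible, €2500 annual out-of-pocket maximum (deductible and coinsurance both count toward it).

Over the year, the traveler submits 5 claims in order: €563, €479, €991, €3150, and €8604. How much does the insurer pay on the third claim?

Claim 1 — €563: all of it applies to the deductible. Traveler pays €563; OOP now €563. Insurer: €563 − €563 = €0.
Claim 2 — €479: entire amount goes to the deductible. Traveler pays €479; OOP now €1042. Plan pays €479 − €479 = €0.
Claim 3 — €991: €22 to deductible, leaving €969; traveler's 30% is €290.70. Traveler owes €312.70 (running OOP €1354.70). Plan pays €991 − €312.70 = €678.30.

€678.30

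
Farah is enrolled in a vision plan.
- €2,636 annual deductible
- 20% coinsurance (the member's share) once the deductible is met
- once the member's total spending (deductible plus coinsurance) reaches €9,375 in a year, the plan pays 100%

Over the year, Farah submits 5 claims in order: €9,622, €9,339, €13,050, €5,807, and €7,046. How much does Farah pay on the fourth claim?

#1 (€9,622): deductible takes €2,636, €6,986 remains; member's 20% is €1,397.20. Member pays €4,033.20; OOP now €4,033.20.
#2 (€9,339): 20% coinsurance on €9,339 = €1,867.80. Member owes €1,867.80 (running OOP €5,901).
#3 (€13,050): deductible already satisfied, so member's share is 20% × €13,050 = €2,610. Member owes €2,610 (running OOP €8,511).
#4 (€5,807): deductible already satisfied, so member's share is 20% × €5,807 = €1,161.40. OOP would hit €9,672.40 > €9,375, so the cap limits the member to €9,375 − €8,511 = €864.

€864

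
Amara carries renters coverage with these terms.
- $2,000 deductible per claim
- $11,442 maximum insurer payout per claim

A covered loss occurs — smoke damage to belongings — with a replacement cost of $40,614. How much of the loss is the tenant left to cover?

$29,172

Subtract the deductible: $40,614 − $2,000 = $38,614.
The $11,442 per-incident cap binds; insurer pays $11,442.
Out of pocket: $40,614 − $11,442 = $29,172.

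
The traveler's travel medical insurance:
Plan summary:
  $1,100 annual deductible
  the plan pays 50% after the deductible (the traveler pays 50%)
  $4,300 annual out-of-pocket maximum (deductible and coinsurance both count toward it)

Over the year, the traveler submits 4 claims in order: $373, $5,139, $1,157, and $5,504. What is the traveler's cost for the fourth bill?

$415.50

Claim 1 — $373: fully absorbed by the deductible. Traveler pays $373; OOP now $373.
Claim 2 — $5,139: $727 to deductible, leaving $4,412; traveler's 50% is $2,206. Traveler owes $2,933 (running OOP $3,306).
Claim 3 — $1,157: deductible met; 50% of $1,157 = $578.50. Traveler owes $578.50 (running OOP $3,884.50).
Claim 4 — $5,504: 50% coinsurance on $5,504 = $2,752. That would push OOP to $6,636.50, over the $4,300 cap, so traveler pays $4,300 − $3,884.50 = $415.50.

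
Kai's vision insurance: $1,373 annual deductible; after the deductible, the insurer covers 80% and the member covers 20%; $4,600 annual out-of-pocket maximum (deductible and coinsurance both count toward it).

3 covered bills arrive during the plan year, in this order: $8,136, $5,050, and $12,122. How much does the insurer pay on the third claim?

Bill 1, $8,136: $1,373 finishes the deductible; $6,763 goes to coinsurance; coinsurance $6,763 × 20% = $1,352.60. Cost to member: $2,725.60. OOP to date $2,725.60. Plan pays $8,136 − $2,725.60 = $5,410.40.
Bill 2, $5,050: 20% coinsurance on $5,050 = $1,010. Cost to member: $1,010. OOP to date $3,735.60. Plan pays $5,050 − $1,010 = $4,040.
Bill 3, $12,122: deductible met; 20% of $12,122 = $2,424.40. OOP would hit $6,160 > $4,600, so the cap limits the member to $4,600 − $3,735.60 = $864.40. Insurer: $12,122 − $864.40 = $11,257.60.

$11,257.60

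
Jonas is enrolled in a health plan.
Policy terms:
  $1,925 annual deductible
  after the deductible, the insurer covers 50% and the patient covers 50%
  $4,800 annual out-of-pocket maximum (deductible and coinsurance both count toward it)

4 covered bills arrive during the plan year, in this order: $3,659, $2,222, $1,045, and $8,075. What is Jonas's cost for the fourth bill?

$374.50

#1 ($3,659): deductible takes $1,925, $1,734 remains; 50% of $1,734 = $867. Patient pays $2,792; OOP now $2,792.
#2 ($2,222): deductible met; 50% of $2,222 = $1,111. Patient owes $1,111 (running OOP $3,903).
#3 ($1,045): 50% coinsurance on $1,045 = $522.50. Patient owes $522.50 (running OOP $4,425.50).
#4 ($8,075): deductible met; 50% of $8,075 = $4,037.50. Adding that to $4,425.50 gives $8,463, past the $4,800 cap; patient pays only $4,800 − $4,425.50 = $374.50.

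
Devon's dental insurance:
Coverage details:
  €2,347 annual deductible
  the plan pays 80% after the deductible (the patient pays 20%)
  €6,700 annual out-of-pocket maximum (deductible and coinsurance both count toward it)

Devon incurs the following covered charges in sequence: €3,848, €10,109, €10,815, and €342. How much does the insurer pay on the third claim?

€8,784

Bill 1, €3,848: €2,347 to deductible, leaving €1,501; 20% of €1,501 = €300.20. Patient owes €2,647.20 (running OOP €2,647.20). Insurer: €3,848 − €2,647.20 = €1,200.80.
Bill 2, €10,109: 20% coinsurance on €10,109 = €2,021.80. Cost to patient: €2,021.80. OOP to date €4,669. Insurer: €10,109 − €2,021.80 = €8,087.20.
Bill 3, €10,815: 20% coinsurance on €10,815 = €2,163. That would push OOP to €6,832, over the €6,700 cap, so patient pays €6,700 − €4,669 = €2,031. Plan pays €10,815 − €2,031 = €8,784.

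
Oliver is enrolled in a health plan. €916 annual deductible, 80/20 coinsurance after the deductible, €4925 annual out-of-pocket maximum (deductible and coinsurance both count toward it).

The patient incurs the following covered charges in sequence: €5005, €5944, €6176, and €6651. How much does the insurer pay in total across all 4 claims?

€18851

#1 (€5005): €916 finishes the deductible; €4089 goes to coinsurance; coinsurance €4089 × 20% = €817.80. Patient pays €1733.80; OOP now €1733.80. Insurer: €5005 − €1733.80 = €3271.20.
#2 (€5944): deductible met; 20% of €5944 = €1188.80. Cost to patient: €1188.80. OOP to date €2922.60. Plan pays €5944 − €1188.80 = €4755.20.
#3 (€6176): 20% coinsurance on €6176 = €1235.20. Cost to patient: €1235.20. OOP to date €4157.80. Plan pays €6176 − €1235.20 = €4940.80.
#4 (€6651): deductible met; 20% of €6651 = €1330.20. That would push OOP to €5488, over the €4925 cap, so patient pays €4925 − €4157.80 = €767.20. Plan pays €6651 − €767.20 = €5883.80.
Insurer total = bills − patient's total = €23776 − €4925 = €18851.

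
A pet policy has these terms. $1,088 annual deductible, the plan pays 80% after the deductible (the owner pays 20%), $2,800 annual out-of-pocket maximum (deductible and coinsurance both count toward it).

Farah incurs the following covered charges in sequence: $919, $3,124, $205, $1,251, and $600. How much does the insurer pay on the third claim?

$164

Claim 1 — $919: fully absorbed by the deductible. Owner pays $919; OOP now $919. Insurer: $919 − $919 = $0.
Claim 2 — $3,124: deductible takes $169, $2,955 remains; owner's 20% is $591. Owner owes $760 (running OOP $1,679). Insurer: $3,124 − $760 = $2,364.
Claim 3 — $205: deductible already satisfied, so owner's share is 20% × $205 = $41. Owner pays $41; OOP now $1,720. Plan pays $205 − $41 = $164.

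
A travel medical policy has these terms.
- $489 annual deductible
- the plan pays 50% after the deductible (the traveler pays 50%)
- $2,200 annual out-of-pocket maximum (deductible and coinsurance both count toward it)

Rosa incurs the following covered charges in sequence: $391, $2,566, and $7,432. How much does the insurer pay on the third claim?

Claim 1 — $391: all of it applies to the deductible. Cost to traveler: $391. OOP to date $391. Insurer: $391 − $391 = $0.
Claim 2 — $2,566: deductible takes $98, $2,468 remains; 50% of $2,468 = $1,234. Traveler owes $1,332 (running OOP $1,723). Plan pays $2,566 − $1,332 = $1,234.
Claim 3 — $7,432: 50% coinsurance on $7,432 = $3,716. That would push OOP to $5,439, over the $2,200 cap, so traveler pays $2,200 − $1,723 = $477. Insurer: $7,432 − $477 = $6,955.

$6,955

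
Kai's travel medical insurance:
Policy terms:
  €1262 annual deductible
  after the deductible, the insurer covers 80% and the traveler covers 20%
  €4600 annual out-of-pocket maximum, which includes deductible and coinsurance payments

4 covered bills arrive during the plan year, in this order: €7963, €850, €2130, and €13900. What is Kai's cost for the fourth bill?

€1401.80

Claim 1 — €7963: deductible takes €1262, €6701 remains; 20% of €6701 = €1340.20. Traveler owes €2602.20 (running OOP €2602.20).
Claim 2 — €850: deductible already satisfied, so traveler's share is 20% × €850 = €170. Traveler pays €170; OOP now €2772.20.
Claim 3 — €2130: deductible already satisfied, so traveler's share is 20% × €2130 = €426. Cost to traveler: €426. OOP to date €3198.20.
Claim 4 — €13900: deductible already satisfied, so traveler's share is 20% × €13900 = €2780. That would push OOP to €5978.20, over the €4600 cap, so traveler pays €4600 − €3198.20 = €1401.80.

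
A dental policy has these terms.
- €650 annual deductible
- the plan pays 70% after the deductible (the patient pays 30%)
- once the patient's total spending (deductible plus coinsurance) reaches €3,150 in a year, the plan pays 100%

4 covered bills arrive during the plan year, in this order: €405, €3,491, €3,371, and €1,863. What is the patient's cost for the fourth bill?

€514.90

Bill 1, €405: fully absorbed by the deductible. Cost to patient: €405. OOP to date €405.
Bill 2, €3,491: €245 finishes the deductible; €3,246 goes to coinsurance; coinsurance €3,246 × 30% = €973.80. Patient pays €1,218.80; OOP now €1,623.80.
Bill 3, €3,371: 30% coinsurance on €3,371 = €1,011.30. Cost to patient: €1,011.30. OOP to date €2,635.10.
Bill 4, €1,863: 30% coinsurance on €1,863 = €558.90. That would push OOP to €3,194, over the €3,150 cap, so patient pays €3,150 − €2,635.10 = €514.90.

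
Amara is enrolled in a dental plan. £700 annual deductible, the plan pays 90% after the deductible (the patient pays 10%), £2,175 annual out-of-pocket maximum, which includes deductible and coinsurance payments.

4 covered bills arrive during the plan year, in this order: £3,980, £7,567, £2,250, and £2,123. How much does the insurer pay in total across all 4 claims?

Claim 1 (£3,980): deductible takes £700, £3,280 remains; patient's 10% is £328. Cost to patient: £1,028. OOP to date £1,028. Insurer: £3,980 − £1,028 = £2,952.
Claim 2 (£7,567): deductible already satisfied, so patient's share is 10% × £7,567 = £756.70. Patient pays £756.70; OOP now £1,784.70. Insurer: £7,567 − £756.70 = £6,810.30.
Claim 3 (£2,250): deductible already satisfied, so patient's share is 10% × £2,250 = £225. Patient owes £225 (running OOP £2,009.70). Insurer: £2,250 − £225 = £2,025.
Claim 4 (£2,123): deductible met; 10% of £2,123 = £212.30. Adding that to £2,009.70 gives £2,222, past the £2,175 cap; patient pays only £2,175 − £2,009.70 = £165.30. Plan pays £2,123 − £165.30 = £1,957.70.
Insurer total = bills − patient's total = £15,920 − £2,175 = £13,745.

£13,745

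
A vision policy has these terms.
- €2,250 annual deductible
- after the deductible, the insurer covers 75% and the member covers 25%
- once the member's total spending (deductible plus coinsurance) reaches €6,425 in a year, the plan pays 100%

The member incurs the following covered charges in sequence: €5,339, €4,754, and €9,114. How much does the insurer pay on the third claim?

Bill 1, €5,339: €2,250 to deductible, leaving €3,089; coinsurance €3,089 × 25% = €772.25. Cost to member: €3,022.25. OOP to date €3,022.25. Insurer: €5,339 − €3,022.25 = €2,316.75.
Bill 2, €4,754: deductible already satisfied, so member's share is 25% × €4,754 = €1,188.50. Member owes €1,188.50 (running OOP €4,210.75). Plan pays €4,754 − €1,188.50 = €3,565.50.
Bill 3, €9,114: deductible met; 25% of €9,114 = €2,278.50. OOP would hit €6,489.25 > €6,425, so the cap limits the member to €6,425 − €4,210.75 = €2,214.25. Insurer: €9,114 − €2,214.25 = €6,899.75.

€6,899.75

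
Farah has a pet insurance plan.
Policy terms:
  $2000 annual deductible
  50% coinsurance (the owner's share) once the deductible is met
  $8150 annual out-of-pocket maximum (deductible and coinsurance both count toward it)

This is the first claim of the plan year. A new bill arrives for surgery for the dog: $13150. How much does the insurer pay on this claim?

$5575

Deductible not yet touched, so the first $2000 of the bill goes to the deductible.
After the $2000 deductible portion, $13150 − $2000 = $11150 is subject to coinsurance.
50% of $11150 = $5575 falls to the owner.
So the owner owes $2000 + $5575 = $7575 before any cap.
Total out-of-pocket so far would be $0 + $7575 = $7575, below the $8150 cap — no reduction.
The plan picks up $13150 − $7575 = $5575.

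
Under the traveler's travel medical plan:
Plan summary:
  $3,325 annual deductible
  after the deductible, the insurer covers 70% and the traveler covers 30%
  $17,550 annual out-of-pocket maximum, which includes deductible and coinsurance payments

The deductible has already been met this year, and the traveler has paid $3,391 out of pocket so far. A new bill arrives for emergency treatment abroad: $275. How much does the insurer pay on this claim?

$192.50

The deductible is already satisfied, so the full bill goes to coinsurance.
Coinsurance: $275 × 30% = $82.50.
Year-to-date out-of-pocket becomes $3,391 + $82.50 = $3,473.50, still under the $17,550 maximum, so no cap applies.
The insurer covers the remainder: $275 − $82.50 = $192.50.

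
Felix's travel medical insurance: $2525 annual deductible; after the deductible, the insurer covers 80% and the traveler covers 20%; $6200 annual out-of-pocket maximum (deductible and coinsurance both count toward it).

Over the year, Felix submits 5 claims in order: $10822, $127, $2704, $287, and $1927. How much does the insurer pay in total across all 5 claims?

Claim 1 — $10822: $2525 finishes the deductible; $8297 goes to coinsurance; coinsurance $8297 × 20% = $1659.40. Traveler pays $4184.40; OOP now $4184.40. Insurer: $10822 − $4184.40 = $6637.60.
Claim 2 — $127: deductible met; 20% of $127 = $25.40. Traveler pays $25.40; OOP now $4209.80. Insurer: $127 − $25.40 = $101.60.
Claim 3 — $2704: 20% coinsurance on $2704 = $540.80. Cost to traveler: $540.80. OOP to date $4750.60. Insurer: $2704 − $540.80 = $2163.20.
Claim 4 — $287: 20% coinsurance on $287 = $57.40. Traveler owes $57.40 (running OOP $4808). Insurer: $287 − $57.40 = $229.60.
Claim 5 — $1927: deductible met; 20% of $1927 = $385.40. Traveler owes $385.40 (running OOP $5193.40). Plan pays $1927 − $385.40 = $1541.60.
Insurer total = bills − traveler's total = $15867 − $5193.40 = $10673.60.

$10673.60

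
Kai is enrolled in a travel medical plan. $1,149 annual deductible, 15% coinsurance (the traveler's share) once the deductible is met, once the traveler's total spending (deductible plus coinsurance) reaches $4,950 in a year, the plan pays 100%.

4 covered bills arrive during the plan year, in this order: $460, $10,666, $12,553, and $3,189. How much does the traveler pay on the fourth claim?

#1 ($460): all of it applies to the deductible. Traveler owes $460 (running OOP $460).
#2 ($10,666): $689 finishes the deductible; $9,977 goes to coinsurance; traveler's 15% is $1,496.55. Traveler pays $2,185.55; OOP now $2,645.55.
#3 ($12,553): 15% coinsurance on $12,553 = $1,882.95. Traveler owes $1,882.95 (running OOP $4,528.50).
#4 ($3,189): 15% coinsurance on $3,189 = $478.35. Adding that to $4,528.50 gives $5,006.85, past the $4,950 cap; traveler pays only $4,950 − $4,528.50 = $421.50.

$421.50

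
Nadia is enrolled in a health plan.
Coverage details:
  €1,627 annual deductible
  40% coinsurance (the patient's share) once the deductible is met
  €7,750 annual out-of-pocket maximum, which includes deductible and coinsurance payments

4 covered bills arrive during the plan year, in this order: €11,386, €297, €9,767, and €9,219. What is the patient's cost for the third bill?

€2,100.60

Claim 1 — €11,386: deductible takes €1,627, €9,759 remains; coinsurance €9,759 × 40% = €3,903.60. Patient pays €5,530.60; OOP now €5,530.60.
Claim 2 — €297: 40% coinsurance on €297 = €118.80. Patient pays €118.80; OOP now €5,649.40.
Claim 3 — €9,767: deductible met; 40% of €9,767 = €3,906.80. OOP would hit €9,556.20 > €7,750, so the cap limits the patient to €7,750 − €5,649.40 = €2,100.60.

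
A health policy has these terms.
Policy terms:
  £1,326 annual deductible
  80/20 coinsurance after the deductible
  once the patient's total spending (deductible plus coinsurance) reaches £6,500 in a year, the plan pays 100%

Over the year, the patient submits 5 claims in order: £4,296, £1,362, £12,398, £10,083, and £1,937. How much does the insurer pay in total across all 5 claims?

Bill 1, £4,296: deductible takes £1,326, £2,970 remains; patient's 20% is £594. Patient pays £1,920; OOP now £1,920. Plan pays £4,296 − £1,920 = £2,376.
Bill 2, £1,362: deductible met; 20% of £1,362 = £272.40. Cost to patient: £272.40. OOP to date £2,192.40. Insurer: £1,362 − £272.40 = £1,089.60.
Bill 3, £12,398: deductible already satisfied, so patient's share is 20% × £12,398 = £2,479.60. Patient pays £2,479.60; OOP now £4,672. Plan pays £12,398 − £2,479.60 = £9,918.40.
Bill 4, £10,083: deductible already satisfied, so patient's share is 20% × £10,083 = £2,016.60. OOP would hit £6,688.60 > £6,500, so the cap limits the patient to £6,500 − £4,672 = £1,828. Plan pays £10,083 − £1,828 = £8,255.
Bill 5, £1,937: 20% coinsurance on £1,937 = £387.40. That would push OOP to £6,887.40, over the £6,500 cap, so patient pays £6,500 − £6,500 = £0. Plan pays £1,937 − £0 = £1,937.
Insurer total: £2,376 + £1,089.60 + £9,918.40 + £8,255 + £1,937 = £23,576.

£23,576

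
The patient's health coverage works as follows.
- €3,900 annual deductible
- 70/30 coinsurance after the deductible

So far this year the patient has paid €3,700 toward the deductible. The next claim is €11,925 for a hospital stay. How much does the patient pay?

€3,700 of the €3,900 deductible is already met, leaving €200.
That leaves €11,925 − €200 = €11,725 for coinsurance.
Coinsurance: €11,725 × 30% = €3,517.50.
That puts the patient's cost at €200 + €3,517.50 = €3,717.50.

€3,717.50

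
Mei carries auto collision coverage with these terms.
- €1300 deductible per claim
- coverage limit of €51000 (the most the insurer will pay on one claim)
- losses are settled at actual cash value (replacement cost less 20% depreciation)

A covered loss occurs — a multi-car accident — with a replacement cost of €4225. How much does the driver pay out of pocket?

Depreciate 20%: the covered value is €4225 × 0.8 = €3380.
Less the €1300 deductible: €3380 − €1300 = €2080.
€2080 ≤ €51000, so the limit doesn't bind; insurer pays €2080.
Out of pocket: €4225 − €2080 = €2145.

€2145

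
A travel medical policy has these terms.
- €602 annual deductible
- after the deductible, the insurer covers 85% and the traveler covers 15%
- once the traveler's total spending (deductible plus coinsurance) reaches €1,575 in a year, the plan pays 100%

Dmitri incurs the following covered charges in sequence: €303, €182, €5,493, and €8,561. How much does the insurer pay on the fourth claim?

€8,394.40

Claim 1 — €303: fully absorbed by the deductible. Traveler pays €303; OOP now €303. Plan pays €303 − €303 = €0.
Claim 2 — €182: all of it applies to the deductible. Traveler pays €182; OOP now €485. Insurer: €182 − €182 = €0.
Claim 3 — €5,493: deductible takes €117, €5,376 remains; 15% of €5,376 = €806.40. Traveler owes €923.40 (running OOP €1,408.40). Insurer: €5,493 − €923.40 = €4,569.60.
Claim 4 — €8,561: deductible met; 15% of €8,561 = €1,284.15. That would push OOP to €2,692.55, over the €1,575 cap, so traveler pays €1,575 − €1,408.40 = €166.60. Insurer: €8,561 − €166.60 = €8,394.40.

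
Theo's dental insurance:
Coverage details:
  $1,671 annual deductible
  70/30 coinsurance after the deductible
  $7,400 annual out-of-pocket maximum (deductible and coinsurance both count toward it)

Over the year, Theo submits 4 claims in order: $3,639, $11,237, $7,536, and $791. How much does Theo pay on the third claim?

Bill 1, $3,639: $1,671 to deductible, leaving $1,968; coinsurance $1,968 × 30% = $590.40. Patient owes $2,261.40 (running OOP $2,261.40).
Bill 2, $11,237: 30% coinsurance on $11,237 = $3,371.10. Patient pays $3,371.10; OOP now $5,632.50.
Bill 3, $7,536: deductible met; 30% of $7,536 = $2,260.80. OOP would hit $7,893.30 > $7,400, so the cap limits the patient to $7,400 − $5,632.50 = $1,767.50.

$1,767.50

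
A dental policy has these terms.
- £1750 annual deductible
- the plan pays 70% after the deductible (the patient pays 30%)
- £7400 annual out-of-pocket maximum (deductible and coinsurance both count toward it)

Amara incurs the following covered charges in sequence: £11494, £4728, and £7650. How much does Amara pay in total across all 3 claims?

#1 (£11494): £1750 finishes the deductible; £9744 goes to coinsurance; patient's 30% is £2923.20. Cost to patient: £4673.20. OOP to date £4673.20.
#2 (£4728): 30% coinsurance on £4728 = £1418.40. Patient owes £1418.40 (running OOP £6091.60).
#3 (£7650): deductible already satisfied, so patient's share is 30% × £7650 = £2295. Adding that to £6091.60 gives £8386.60, past the £7400 cap; patient pays only £7400 − £6091.60 = £1308.40.
Summing the patient's payments: £4673.20 + £1418.40 + £1308.40 = £7400.

£7400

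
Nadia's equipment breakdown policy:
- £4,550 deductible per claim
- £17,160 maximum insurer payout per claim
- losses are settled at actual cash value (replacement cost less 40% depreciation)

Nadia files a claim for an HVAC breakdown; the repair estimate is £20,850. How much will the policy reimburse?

£7,960

At 40% depreciation, ACV = £20,850 − £8,340 = £12,510.
Subtract the deductible: £12,510 − £4,550 = £7,960.
£7,960 ≤ £17,160, so the limit doesn't bind; insurer pays £7,960.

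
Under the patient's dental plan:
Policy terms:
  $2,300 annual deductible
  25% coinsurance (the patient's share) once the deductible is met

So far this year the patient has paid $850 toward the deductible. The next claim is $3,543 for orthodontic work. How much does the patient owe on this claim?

Deductible still to meet: $2,300 − $850 = $1,450.
The remaining $2,093 (= $3,543 − $1,450) moves to coinsurance.
Patient's 25% share of $2,093 is $523.25.
Patient responsibility: $1,450 + $523.25 = $1,973.25.

$1,973.25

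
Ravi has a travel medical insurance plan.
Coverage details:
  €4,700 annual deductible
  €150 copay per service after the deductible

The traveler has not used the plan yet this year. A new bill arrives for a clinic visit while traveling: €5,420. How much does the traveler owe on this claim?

Nothing has been paid toward the €4,700 deductible, so the first €4,700 of this charge is applied there.
The remaining €720 (= €5,420 − €4,700) moves to the copay.
Copay on this service: €150.
So the traveler owes €4,700 + €150 = €4,850.

€4,850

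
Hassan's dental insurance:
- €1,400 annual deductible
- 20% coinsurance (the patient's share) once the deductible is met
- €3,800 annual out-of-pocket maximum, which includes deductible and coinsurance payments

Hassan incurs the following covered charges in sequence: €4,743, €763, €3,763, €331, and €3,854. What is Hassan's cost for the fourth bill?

€66.20

Claim 1 — €4,743: €1,400 to deductible, leaving €3,343; coinsurance €3,343 × 20% = €668.60. Cost to patient: €2,068.60. OOP to date €2,068.60.
Claim 2 — €763: 20% coinsurance on €763 = €152.60. Cost to patient: €152.60. OOP to date €2,221.20.
Claim 3 — €3,763: deductible already satisfied, so patient's share is 20% × €3,763 = €752.60. Patient owes €752.60 (running OOP €2,973.80).
Claim 4 — €331: deductible met; 20% of €331 = €66.20. Cost to patient: €66.20. OOP to date €3,040.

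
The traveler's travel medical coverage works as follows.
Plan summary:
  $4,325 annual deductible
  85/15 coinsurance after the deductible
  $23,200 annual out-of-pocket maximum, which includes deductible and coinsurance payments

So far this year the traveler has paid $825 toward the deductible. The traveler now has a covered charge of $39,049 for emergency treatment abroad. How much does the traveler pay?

Remaining deductible: $4,325 − $825 = $3,500.
The remaining $35,549 (= $39,049 − $3,500) moves to coinsurance.
Traveler's 15% share of $35,549 is $5,332.35.
That puts the traveler's cost at $3,500 + $5,332.35 = $8,832.35 before any cap.
Total out-of-pocket so far would be $825 + $8,832.35 = $9,657.35, below the $23,200 cap — no reduction.

$8,832.35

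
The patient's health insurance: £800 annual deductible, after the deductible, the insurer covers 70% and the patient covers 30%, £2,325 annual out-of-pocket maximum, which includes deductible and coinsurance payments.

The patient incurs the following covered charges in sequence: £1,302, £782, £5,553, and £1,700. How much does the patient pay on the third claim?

£1,139.80

Claim 1 — £1,302: £800 finishes the deductible; £502 goes to coinsurance; coinsurance £502 × 30% = £150.60. Patient owes £950.60 (running OOP £950.60).
Claim 2 — £782: deductible already satisfied, so patient's share is 30% × £782 = £234.60. Cost to patient: £234.60. OOP to date £1,185.20.
Claim 3 — £5,553: deductible already satisfied, so patient's share is 30% × £5,553 = £1,665.90. Adding that to £1,185.20 gives £2,851.10, past the £2,325 cap; patient pays only £2,325 − £1,185.20 = £1,139.80.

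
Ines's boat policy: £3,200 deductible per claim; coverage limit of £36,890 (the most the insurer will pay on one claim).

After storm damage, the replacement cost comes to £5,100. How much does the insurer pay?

Subtract the deductible: £5,100 − £3,200 = £1,900.
That's under the £36,890 cap, so the insurer reimburses the full £1,900.

£1,900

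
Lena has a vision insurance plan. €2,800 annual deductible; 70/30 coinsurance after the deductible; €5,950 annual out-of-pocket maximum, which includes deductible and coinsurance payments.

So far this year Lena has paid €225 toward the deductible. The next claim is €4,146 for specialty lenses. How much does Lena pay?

€3,046.30

€225 of the €2,800 deductible is already met, leaving €2,575.
After the €2,575 deductible portion, €4,146 − €2,575 = €1,571 is subject to coinsurance.
Coinsurance: €1,571 × 30% = €471.30.
So the member owes €2,575 + €471.30 = €3,046.30 before any cap.
Cumulative spending €225 + €3,046.30 = €3,271.30 stays under the €5,950 maximum.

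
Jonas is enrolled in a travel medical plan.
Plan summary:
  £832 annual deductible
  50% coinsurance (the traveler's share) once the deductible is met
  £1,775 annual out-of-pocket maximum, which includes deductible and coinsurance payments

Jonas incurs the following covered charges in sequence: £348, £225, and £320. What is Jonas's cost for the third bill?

Claim 1 (£348): all of it applies to the deductible. Cost to traveler: £348. OOP to date £348.
Claim 2 (£225): fully absorbed by the deductible. Traveler owes £225 (running OOP £573).
Claim 3 (£320): £259 to deductible, leaving £61; 50% of £61 = £30.50. Traveler pays £289.50; OOP now £862.50.

£289.50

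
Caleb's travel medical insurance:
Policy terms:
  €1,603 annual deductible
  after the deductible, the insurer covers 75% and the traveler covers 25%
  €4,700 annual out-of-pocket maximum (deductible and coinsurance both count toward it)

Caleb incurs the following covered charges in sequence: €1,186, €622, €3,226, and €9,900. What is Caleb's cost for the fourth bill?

€2,239.25

Bill 1, €1,186: entire amount goes to the deductible. Traveler pays €1,186; OOP now €1,186.
Bill 2, €622: deductible takes €417, €205 remains; traveler's 25% is €51.25. Traveler pays €468.25; OOP now €1,654.25.
Bill 3, €3,226: deductible already satisfied, so traveler's share is 25% × €3,226 = €806.50. Traveler pays €806.50; OOP now €2,460.75.
Bill 4, €9,900: 25% coinsurance on €9,900 = €2,475. That would push OOP to €4,935.75, over the €4,700 cap, so traveler pays €4,700 − €2,460.75 = €2,239.25.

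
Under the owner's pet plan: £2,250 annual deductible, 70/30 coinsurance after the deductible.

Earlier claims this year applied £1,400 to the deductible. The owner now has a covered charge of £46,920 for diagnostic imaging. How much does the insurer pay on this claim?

£32,249

£1,400 of the £2,250 deductible is already met, leaving £850.
That leaves £46,920 − £850 = £46,070 for coinsurance.
30% of £46,070 = £13,821 falls to the owner.
That puts the owner's cost at £850 + £13,821 = £14,671.
The plan picks up £46,920 − £14,671 = £32,249.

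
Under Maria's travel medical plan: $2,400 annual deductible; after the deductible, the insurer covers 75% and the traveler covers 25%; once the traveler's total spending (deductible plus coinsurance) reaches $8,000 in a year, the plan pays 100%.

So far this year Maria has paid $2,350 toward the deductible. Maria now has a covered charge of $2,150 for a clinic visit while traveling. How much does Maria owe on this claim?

Remaining deductible: $2,400 − $2,350 = $50.
After the $50 deductible portion, $2,150 − $50 = $2,100 is subject to coinsurance.
Coinsurance: $2,100 × 25% = $525.
Traveler responsibility before any cap: $50 + $525 = $575.
Cumulative spending $2,350 + $575 = $2,925 stays under the $8,000 maximum.

$575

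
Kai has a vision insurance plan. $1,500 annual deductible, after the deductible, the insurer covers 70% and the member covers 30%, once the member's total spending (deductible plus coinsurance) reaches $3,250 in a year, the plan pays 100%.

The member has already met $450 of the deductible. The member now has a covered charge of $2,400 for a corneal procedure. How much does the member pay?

Deductible still to meet: $1,500 − $450 = $1,050.
The remaining $1,350 (= $2,400 − $1,050) moves to coinsurance.
Member's 30% share of $1,350 is $405.
That puts the member's cost at $1,050 + $405 = $1,455 before any cap.
Cumulative spending $450 + $1,455 = $1,905 stays under the $3,250 maximum.

$1,455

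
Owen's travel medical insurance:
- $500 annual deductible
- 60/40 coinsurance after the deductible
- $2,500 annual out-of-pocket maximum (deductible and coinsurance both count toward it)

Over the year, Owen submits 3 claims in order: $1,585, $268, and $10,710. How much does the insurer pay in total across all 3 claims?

$10,063

Bill 1, $1,585: $500 to deductible, leaving $1,085; coinsurance $1,085 × 40% = $434. Traveler pays $934; OOP now $934. Insurer: $1,585 − $934 = $651.
Bill 2, $268: deductible met; 40% of $268 = $107.20. Traveler owes $107.20 (running OOP $1,041.20). Plan pays $268 − $107.20 = $160.80.
Bill 3, $10,710: 40% coinsurance on $10,710 = $4,284. OOP would hit $5,325.20 > $2,500, so the cap limits the traveler to $2,500 − $1,041.20 = $1,458.80. Insurer: $10,710 − $1,458.80 = $9,251.20.
Insurer total: $651 + $160.80 + $9,251.20 = $10,063.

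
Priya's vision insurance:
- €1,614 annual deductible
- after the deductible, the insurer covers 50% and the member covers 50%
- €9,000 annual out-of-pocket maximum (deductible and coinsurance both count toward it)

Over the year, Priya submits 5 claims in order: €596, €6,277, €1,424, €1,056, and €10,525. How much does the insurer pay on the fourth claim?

€528

#1 (€596): fully absorbed by the deductible. Cost to member: €596. OOP to date €596. Insurer: €596 − €596 = €0.
#2 (€6,277): €1,018 finishes the deductible; €5,259 goes to coinsurance; coinsurance €5,259 × 50% = €2,629.50. Cost to member: €3,647.50. OOP to date €4,243.50. Plan pays €6,277 − €3,647.50 = €2,629.50.
#3 (€1,424): 50% coinsurance on €1,424 = €712. Cost to member: €712. OOP to date €4,955.50. Insurer: €1,424 − €712 = €712.
#4 (€1,056): deductible already satisfied, so member's share is 50% × €1,056 = €528. Cost to member: €528. OOP to date €5,483.50. Plan pays €1,056 − €528 = €528.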